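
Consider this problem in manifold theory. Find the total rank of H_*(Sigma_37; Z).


For Sigma_37: b_0 = 1, b_1 = 2g = 74, b_2 = 1.
Total = 1 + 74 + 1 = 76

76


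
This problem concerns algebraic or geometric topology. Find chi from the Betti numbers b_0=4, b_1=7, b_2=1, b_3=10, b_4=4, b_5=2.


chi = sum_k (-1)^k b_k.
= (4) + (-7) + (1) + (-10) + (4) + (-2)
= -10

-10


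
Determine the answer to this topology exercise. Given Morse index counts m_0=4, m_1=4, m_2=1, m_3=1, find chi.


Morse theory: chi(M) = sum_k (-1)^k m_k where m_k = #(index-k critical points).
= (4) + (-4) + (1) + (-1) = 0

0


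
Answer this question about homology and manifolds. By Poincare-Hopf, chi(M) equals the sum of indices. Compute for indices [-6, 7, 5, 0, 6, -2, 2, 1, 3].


Poincare-Hopf: chi(M) = sum of indices of zeros.
chi = (-6) + (7) + (5) + (0) + (6) + (-2) + (2) + (1) + (3) = 16

16


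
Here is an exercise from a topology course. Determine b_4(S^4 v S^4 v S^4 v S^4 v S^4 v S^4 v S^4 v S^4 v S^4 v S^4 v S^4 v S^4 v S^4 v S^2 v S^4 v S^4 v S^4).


For a wedge of spheres, H_k (k>0) is free on one generator per sphere of dimension k.
Spheres of dimension 4: count = 16.
b_4 = 16

16


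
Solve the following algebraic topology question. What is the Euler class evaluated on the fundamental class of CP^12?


For any closed oriented manifold, <e(TM),[M]> = chi(M).
chi(CP^12) = 12+1 = 13

13


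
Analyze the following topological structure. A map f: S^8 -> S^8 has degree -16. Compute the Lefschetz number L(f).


On S^8: L(f) = tr(f_0*) + (-1)^8 tr(f_8*) = 1 + (-1)^8 * deg(f).
L(f) = 1 + (-1)^8 * -16 = 1 + -16 = -15

-15


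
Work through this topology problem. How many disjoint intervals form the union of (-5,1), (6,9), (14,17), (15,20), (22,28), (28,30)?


Sort and merge overlapping open intervals.
Merged: (-5,1), (6,9), (14,20), (22,28), (28,30).
Number of components = 5

5


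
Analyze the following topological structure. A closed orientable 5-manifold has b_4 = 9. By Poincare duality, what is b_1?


Poincare duality for closed orientable n-manifolds: b_k = b_{n-k}.
Here n = 5, so b_1 = b_4 = 9

9


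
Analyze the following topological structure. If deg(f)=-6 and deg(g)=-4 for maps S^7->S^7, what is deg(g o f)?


Degree is multiplicative under composition: deg(g o f) = deg(g) * deg(f).
= -4 * -6 = 24

24


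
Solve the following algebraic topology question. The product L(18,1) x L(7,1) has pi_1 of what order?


pi_1(X x Y) = pi_1(X) x pi_1(Y).
pi_1(L(18,1)) = Z/18, pi_1(L(7,1)) = Z/7.
|Z/18 x Z/7| = 18 * 7 = 126

126


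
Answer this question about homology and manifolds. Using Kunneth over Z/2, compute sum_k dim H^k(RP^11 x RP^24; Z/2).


dim H^*(RP^n; Z/2) = n+1 (one Z/2 in each degree 0..n).
Total Betti number is multiplicative.
Total = (11+1) * (24+1) = 12 * 25 = 300

300


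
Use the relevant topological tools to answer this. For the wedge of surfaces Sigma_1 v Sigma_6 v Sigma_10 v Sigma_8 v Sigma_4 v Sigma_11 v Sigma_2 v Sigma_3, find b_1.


For a wedge X v Y: reduced H_k(X v Y) = H_k(X) + H_k(Y).
Each Sigma_g contributes b_1 = 2g.
b_1 = 2 + 12 + 20 + 16 + 8 + 22 + 4 + 6 = 90

90


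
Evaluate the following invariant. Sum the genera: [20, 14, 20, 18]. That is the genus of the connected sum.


Genus is additive under connected sum of orientable surfaces.
g = 20 + 14 + 20 + 18 = 72

72


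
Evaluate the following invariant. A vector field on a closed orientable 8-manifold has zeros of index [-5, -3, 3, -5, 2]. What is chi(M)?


Poincare-Hopf: chi(M) = sum of indices of zeros.
chi = (-5) + (-3) + (3) + (-5) + (2) = -8

-8


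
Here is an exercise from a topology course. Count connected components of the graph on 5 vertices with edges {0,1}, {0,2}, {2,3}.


Run DFS/union-find over 5 vertices.
V = 5, E = 3.
Number of components = 2

2


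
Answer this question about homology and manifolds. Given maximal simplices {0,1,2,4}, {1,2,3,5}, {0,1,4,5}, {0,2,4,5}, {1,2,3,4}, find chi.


Enumerate all faces; f-vector: f_0=6, f_1=14, f_2=15, f_3=5.
chi = sum (-1)^k f_k = 2

2


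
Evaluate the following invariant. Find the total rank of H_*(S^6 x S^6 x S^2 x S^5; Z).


Total Betti number is multiplicative under products.
Each S^d (d>=1) has total Betti number 2.
There are 4 sphere factors.
Total = 2^4 = 16

16


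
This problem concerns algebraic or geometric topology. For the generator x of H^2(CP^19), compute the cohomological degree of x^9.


|x| = 2 in H^*(CP^n).
|x^9| = 9 * |x| = 9 * 2 = 18

18


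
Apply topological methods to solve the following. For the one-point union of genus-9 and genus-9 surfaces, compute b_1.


For a wedge: H_1(A v B) = H_1(A) + H_1(B).
b_1(Sigma_9) = 18, b_1(Sigma_9) = 18.
b_1 = 18 + 18 = 36

36


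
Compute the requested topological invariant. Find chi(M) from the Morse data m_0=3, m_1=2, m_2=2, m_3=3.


Morse theory: chi(M) = sum_k (-1)^k m_k where m_k = #(index-k critical points).
= (3) + (-2) + (2) + (-3) = 0

0


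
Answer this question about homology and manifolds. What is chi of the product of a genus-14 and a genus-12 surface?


chi(Sigma_14) = 2 - 2*14 = -26
chi(Sigma_12) = 2 - 2*12 = -22
chi(product) = (-26) * (-22) = 572

572


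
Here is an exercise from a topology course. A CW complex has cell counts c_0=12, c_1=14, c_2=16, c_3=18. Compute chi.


chi = sum_k (-1)^k c_k.
= (-1)^0*12 + (-1)^1*14 + (-1)^2*16 + (-1)^3*18
= (12) + (-14) + (16) + (-18)
= -4

-4


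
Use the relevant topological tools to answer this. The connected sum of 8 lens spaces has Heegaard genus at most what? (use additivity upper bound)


Heegaard genus satisfies g(A#B) <= g(A) + g(B).
Each lens space has g = 1.
Upper bound: 8 * 1 = 8

8


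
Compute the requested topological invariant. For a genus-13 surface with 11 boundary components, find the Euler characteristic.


For a compact orientable surface with genus g and b boundary components: chi = 2 - 2g - b.
chi = 2 - 2*13 - 11 = 2 - 26 - 11 = -35

-35


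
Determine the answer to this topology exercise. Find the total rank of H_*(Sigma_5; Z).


For Sigma_5: b_0 = 1, b_1 = 2g = 10, b_2 = 1.
Total = 1 + 10 + 1 = 12

12


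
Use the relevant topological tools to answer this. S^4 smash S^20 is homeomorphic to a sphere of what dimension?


S^m ^ S^n = S^{m+n}.
k = 4 + 20 = 24

24


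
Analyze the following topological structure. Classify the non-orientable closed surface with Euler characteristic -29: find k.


chi = 2 - k for closed non-orientable surfaces with k crosscaps.
-29 = 2 - k
k = 2 - (-29) = 31

31


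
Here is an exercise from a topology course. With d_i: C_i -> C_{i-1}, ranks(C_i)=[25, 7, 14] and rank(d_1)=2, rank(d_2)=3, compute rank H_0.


rank H_k = rank(ker d_k) - rank(im d_{k+1}).
rank(ker d_0) = rank(C_0) - rank(d_0) = 25 - 0 = 25.
rank(im d_{0+1}) = 2.
rank H_0 = 25 - 2 = 23

23


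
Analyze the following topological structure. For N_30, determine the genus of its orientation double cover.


chi(N_30) = 2 - 30 = -28.
Double cover: chi(Sigma_g) = 2 * chi(N_30) = 2*(-28) = -56.
2 - 2g = -56, so g = (2 - (-56))/2 = 58/2 = 29

29


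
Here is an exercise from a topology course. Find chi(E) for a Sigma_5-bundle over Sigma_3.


For a fiber bundle F -> E -> B (with CW structure): chi(E) = chi(B) * chi(F).
chi(Sigma_3) = -4, chi(Sigma_5) = -8.
chi(E) = (-4) * (-8) = 32

32


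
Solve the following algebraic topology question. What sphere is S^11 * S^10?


Join of spheres: S^m * S^n = S^{m+n+1}.
dim = 11 + 10 + 1 = 22

22


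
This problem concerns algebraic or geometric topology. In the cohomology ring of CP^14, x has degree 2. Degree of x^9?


|x| = 2 in H^*(CP^n).
|x^9| = 9 * |x| = 9 * 2 = 18

18


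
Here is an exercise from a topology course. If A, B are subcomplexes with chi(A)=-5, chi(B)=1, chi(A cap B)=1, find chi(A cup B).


chi(A cup B) = chi(A) + chi(B) - chi(A cap B)
= -5 + (1) - (1)
= -5

-5


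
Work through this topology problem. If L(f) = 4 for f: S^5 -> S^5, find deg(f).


L(f) = 1 + (-1)^5 deg(f) on S^5.
4 = 1 + (-1)^5 * deg(f)
(-1)^5 * deg(f) = 3
deg(f) = -3

-3


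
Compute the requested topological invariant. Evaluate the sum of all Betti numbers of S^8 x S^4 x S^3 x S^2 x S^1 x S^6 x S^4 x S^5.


Total Betti number is multiplicative under products.
Each S^d (d>=1) has total Betti number 2.
There are 8 sphere factors.
Total = 2^8 = 256

256


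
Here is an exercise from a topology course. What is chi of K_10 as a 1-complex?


K_10: V = 10, E = C(10,2) = 45.
chi = V - E = 10 - 45 = -35

-35


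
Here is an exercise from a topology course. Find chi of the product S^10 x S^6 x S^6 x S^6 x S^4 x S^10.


chi is multiplicative: chi(X x Y) = chi(X) chi(Y).
Each even-dim sphere has chi = 2. There are 6 factors.
chi = 2^6 = 64

64


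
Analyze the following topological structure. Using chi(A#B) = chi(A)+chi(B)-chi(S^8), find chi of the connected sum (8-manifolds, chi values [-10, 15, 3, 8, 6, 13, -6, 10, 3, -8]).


For n-manifolds: chi(A#B) = chi(A) + chi(B) - chi(S^8).
chi(S^8) = 1 + (-1)^8 = 2.
chi(#) = (sum chi_i) - (10-1)*chi(S^8) = 34 - 9*2 = 16

16


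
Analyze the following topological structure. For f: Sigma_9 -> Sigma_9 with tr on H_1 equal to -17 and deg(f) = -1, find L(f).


L(f) = tr(f_0*) - tr(f_1*) + tr(f_2*).
= 1 - (-17) + (-1)
= 17

17


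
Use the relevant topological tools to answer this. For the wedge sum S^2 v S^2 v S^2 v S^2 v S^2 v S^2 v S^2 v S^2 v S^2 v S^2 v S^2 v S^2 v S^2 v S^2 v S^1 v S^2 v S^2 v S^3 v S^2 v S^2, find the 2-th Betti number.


For a wedge of spheres, H_k (k>0) is free on one generator per sphere of dimension k.
Spheres of dimension 2: count = 18.
b_2 = 18

18


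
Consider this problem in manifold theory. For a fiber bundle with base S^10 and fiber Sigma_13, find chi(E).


chi(S^10) = 2 (n even), chi(Sigma_13) = 2 - 2*13 = -24.
chi(E) = 2 * (-24) = -48

-48


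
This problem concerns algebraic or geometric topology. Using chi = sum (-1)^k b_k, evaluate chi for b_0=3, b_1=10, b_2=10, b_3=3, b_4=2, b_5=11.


chi = sum_k (-1)^k b_k.
= (3) + (-10) + (10) + (-3) + (2) + (-11)
= -9

-9


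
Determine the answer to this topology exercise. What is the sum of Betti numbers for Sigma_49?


For Sigma_49: b_0 = 1, b_1 = 2g = 98, b_2 = 1.
Total = 1 + 98 + 1 = 100

100


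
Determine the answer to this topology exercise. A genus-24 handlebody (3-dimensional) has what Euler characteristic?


A genus-g handlebody deformation retracts to a wedge of g circles.
chi(vee_g S^1) = 1 - g.
chi(H_24) = 1 - 24 = -23

-23


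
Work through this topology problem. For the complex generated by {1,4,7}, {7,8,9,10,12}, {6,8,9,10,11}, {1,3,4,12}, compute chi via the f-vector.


Enumerate all faces; f-vector: f_0=10, f_1=25, f_2=24, f_3=11, f_4=2.
chi = sum (-1)^k f_k = 0

0


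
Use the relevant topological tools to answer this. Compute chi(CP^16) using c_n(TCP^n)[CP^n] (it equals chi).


For any closed oriented manifold, <e(TM),[M]> = chi(M).
chi(CP^16) = 16+1 = 17

17


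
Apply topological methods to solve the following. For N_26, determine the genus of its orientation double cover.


chi(N_26) = 2 - 26 = -24.
Double cover: chi(Sigma_g) = 2 * chi(N_26) = 2*(-24) = -48.
2 - 2g = -48, so g = (2 - (-48))/2 = 50/2 = 25

25


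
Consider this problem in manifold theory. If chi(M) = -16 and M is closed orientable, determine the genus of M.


chi = 2 - 2g for closed orientable surfaces.
-16 = 2 - 2g
2g = 2 - (-16) = 18
g = 9

9


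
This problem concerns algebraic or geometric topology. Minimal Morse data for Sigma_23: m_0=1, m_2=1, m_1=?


A perfect Morse function has m_k = b_k.
For Sigma_23: b_0=1, b_1=2g=46, b_2=1.
Saddles m_1 = 2g = 46

46


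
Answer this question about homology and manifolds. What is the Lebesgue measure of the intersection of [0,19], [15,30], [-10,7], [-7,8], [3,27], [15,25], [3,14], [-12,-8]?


Intersection = [max(a_i), min(b_i)] = [15, -8].
Since 15 > -8, the intersection is empty.
Length = 0

0


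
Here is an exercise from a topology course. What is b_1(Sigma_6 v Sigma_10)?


For a wedge: H_1(A v B) = H_1(A) + H_1(B).
b_1(Sigma_6) = 12, b_1(Sigma_10) = 20.
b_1 = 12 + 20 = 32

32


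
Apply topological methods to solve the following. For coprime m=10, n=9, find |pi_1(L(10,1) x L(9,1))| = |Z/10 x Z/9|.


pi_1(X x Y) = pi_1(X) x pi_1(Y).
pi_1(L(10,1)) = Z/10, pi_1(L(9,1)) = Z/9.
|Z/10 x Z/9| = 10 * 9 = 90

90


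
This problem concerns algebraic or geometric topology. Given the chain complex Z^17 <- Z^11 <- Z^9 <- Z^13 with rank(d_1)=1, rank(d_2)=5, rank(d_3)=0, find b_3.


rank H_k = rank(ker d_k) - rank(im d_{k+1}).
rank(ker d_3) = rank(C_3) - rank(d_3) = 13 - 0 = 13.
rank(im d_{3+1}) = 0.
rank H_3 = 13 - 0 = 13

13


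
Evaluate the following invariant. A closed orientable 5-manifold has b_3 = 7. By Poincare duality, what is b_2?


Poincare duality for closed orientable n-manifolds: b_k = b_{n-k}.
Here n = 5, so b_2 = b_3 = 7

7


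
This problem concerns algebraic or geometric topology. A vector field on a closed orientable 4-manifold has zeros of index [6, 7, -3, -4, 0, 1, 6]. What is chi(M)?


Poincare-Hopf: chi(M) = sum of indices of zeros.
chi = (6) + (7) + (-3) + (-4) + (0) + (1) + (6) = 13

13


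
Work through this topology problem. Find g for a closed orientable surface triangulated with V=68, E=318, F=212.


chi = V - E + F = 68 - 318 + 212 = -38
For orientable closed surface: chi = 2 - 2g, so g = (2 - chi)/2.
g = (2 - (-38)) / 2 = 40 / 2 = 20

20


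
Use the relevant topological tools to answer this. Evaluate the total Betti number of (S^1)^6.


b_k(T^6) = C(6,k), so the sum over k is sum_k C(6,k) = 2^6.
Total = 2^6 = 64

64


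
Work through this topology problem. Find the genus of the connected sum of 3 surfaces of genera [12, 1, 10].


Genus is additive under connected sum of orientable surfaces.
g = 12 + 1 + 10 = 23

23


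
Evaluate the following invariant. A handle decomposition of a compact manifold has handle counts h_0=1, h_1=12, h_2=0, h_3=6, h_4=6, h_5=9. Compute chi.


Handles of index k contribute (-1)^k to chi (same as CW cells).
chi = (1) + (-12) + (0) + (-6) + (6) + (-9) = -20

-20


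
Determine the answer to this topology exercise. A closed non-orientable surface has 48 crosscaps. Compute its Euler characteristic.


For a non-orientable closed surface with k crosscaps: chi = 2 - k.
Here k = 48.
chi = 2 - 48 = -46

-46


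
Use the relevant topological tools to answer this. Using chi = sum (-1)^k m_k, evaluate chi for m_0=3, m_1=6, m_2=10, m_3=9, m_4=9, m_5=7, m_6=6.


Morse theory: chi(M) = sum_k (-1)^k m_k where m_k = #(index-k critical points).
= (3) + (-6) + (10) + (-9) + (9) + (-7) + (6) = 6

6


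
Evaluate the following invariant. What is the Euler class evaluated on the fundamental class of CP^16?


For any closed oriented manifold, <e(TM),[M]> = chi(M).
chi(CP^16) = 16+1 = 17

17


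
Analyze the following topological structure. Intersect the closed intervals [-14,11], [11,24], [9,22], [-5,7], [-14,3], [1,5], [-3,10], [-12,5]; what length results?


Intersection = [max(a_i), min(b_i)] = [11, 3].
Since 11 > 3, the intersection is empty.
Length = 0

0


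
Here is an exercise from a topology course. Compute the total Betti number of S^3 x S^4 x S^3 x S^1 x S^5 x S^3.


Total Betti number is multiplicative under products.
Each S^d (d>=1) has total Betti number 2.
There are 6 sphere factors.
Total = 2^6 = 64

64


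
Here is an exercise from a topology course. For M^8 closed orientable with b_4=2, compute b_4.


Poincare duality for closed orientable n-manifolds: b_k = b_{n-k}.
Here n = 8, so b_4 = b_4 = 2

2


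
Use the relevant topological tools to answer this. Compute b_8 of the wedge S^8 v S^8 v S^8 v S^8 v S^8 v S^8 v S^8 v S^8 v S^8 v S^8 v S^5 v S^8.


For a wedge of spheres, H_k (k>0) is free on one generator per sphere of dimension k.
Spheres of dimension 8: count = 11.
b_8 = 11

11


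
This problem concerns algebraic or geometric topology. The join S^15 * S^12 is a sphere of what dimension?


Join of spheres: S^m * S^n = S^{m+n+1}.
dim = 15 + 12 + 1 = 28

28


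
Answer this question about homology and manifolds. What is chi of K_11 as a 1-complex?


K_11: V = 11, E = C(11,2) = 55.
chi = V - E = 11 - 55 = -44

-44


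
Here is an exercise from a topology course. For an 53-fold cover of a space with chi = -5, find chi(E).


For a finite covering: chi(E) = (number of sheets) * chi(B).
chi(E) = 53 * (-5) = -265

-265


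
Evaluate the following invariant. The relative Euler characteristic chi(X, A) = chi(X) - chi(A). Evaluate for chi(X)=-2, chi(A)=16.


Relative Euler characteristic: chi(X, A) = chi(X) - chi(A).
= -2 - (16) = -18

-18


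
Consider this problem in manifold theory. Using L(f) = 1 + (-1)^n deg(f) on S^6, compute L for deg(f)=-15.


On S^6: L(f) = tr(f_0*) + (-1)^6 tr(f_6*) = 1 + (-1)^6 * deg(f).
L(f) = 1 + (-1)^6 * -15 = 1 + -15 = -14

-14


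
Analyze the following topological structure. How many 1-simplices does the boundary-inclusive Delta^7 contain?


Delta^7 has 7+1 vertices. A 1-face is a choice of 1+1 vertices.
f_1 = C(7+1, 1+1) = C(8,2) = 28

28


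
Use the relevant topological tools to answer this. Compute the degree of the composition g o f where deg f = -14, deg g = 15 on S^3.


Degree is multiplicative under composition: deg(g o f) = deg(g) * deg(f).
= 15 * -14 = -210

-210


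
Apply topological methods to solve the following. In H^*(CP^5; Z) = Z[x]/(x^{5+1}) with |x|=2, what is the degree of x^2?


|x| = 2 in H^*(CP^n).
|x^2| = 2 * |x| = 2 * 2 = 4

4


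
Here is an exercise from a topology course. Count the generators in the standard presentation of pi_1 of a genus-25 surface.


Standard presentation: pi_1(Sigma_g) = <a_1,b_1,...,a_g,b_g | [a_1,b_1]...[a_g,b_g] = 1>.
Number of generators = 2g = 2*25 = 50

50


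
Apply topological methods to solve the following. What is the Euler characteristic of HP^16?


HP^16 has one cell in each dimension 0, 4, ..., 4*16 (16+1 cells, all even-dim).
chi = 16 + 1 = 17

17


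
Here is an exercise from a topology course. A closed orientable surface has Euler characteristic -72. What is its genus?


chi = 2 - 2g for closed orientable surfaces.
-72 = 2 - 2g
2g = 2 - (-72) = 74
g = 37

37


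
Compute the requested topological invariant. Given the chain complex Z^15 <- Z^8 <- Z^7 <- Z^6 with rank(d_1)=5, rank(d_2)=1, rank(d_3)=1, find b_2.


rank H_k = rank(ker d_k) - rank(im d_{k+1}).
rank(ker d_2) = rank(C_2) - rank(d_2) = 7 - 1 = 6.
rank(im d_{2+1}) = 1.
rank H_2 = 6 - 1 = 5

5


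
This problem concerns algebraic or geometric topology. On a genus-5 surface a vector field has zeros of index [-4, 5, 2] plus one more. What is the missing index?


Poincare-Hopf: sum of indices = chi(M).
chi(Sigma_5) = 2 - 2*5 = -8.
Sum of known indices = 3.
x = chi - (sum known) = -8 - (3) = -11

-11


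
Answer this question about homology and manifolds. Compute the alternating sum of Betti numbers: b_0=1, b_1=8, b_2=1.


chi = sum_k (-1)^k b_k.
= (1) + (-8) + (1)
= -6

-6


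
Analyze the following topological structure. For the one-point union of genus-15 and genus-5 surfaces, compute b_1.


For a wedge: H_1(A v B) = H_1(A) + H_1(B).
b_1(Sigma_15) = 30, b_1(Sigma_5) = 10.
b_1 = 30 + 10 = 40

40


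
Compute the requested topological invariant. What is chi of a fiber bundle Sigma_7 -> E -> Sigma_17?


For a fiber bundle F -> E -> B (with CW structure): chi(E) = chi(B) * chi(F).
chi(Sigma_17) = -32, chi(Sigma_7) = -12.
chi(E) = (-32) * (-12) = 384

384


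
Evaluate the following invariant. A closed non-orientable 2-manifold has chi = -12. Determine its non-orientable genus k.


chi = 2 - k for closed non-orientable surfaces with k crosscaps.
-12 = 2 - k
k = 2 - (-12) = 14

14


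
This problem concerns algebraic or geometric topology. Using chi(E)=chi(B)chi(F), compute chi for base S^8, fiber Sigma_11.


chi(S^8) = 2 (n even), chi(Sigma_11) = 2 - 2*11 = -20.
chi(E) = 2 * (-20) = -40

-40


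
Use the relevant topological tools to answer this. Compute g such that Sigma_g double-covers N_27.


chi(N_27) = 2 - 27 = -25.
Double cover: chi(Sigma_g) = 2 * chi(N_27) = 2*(-25) = -50.
2 - 2g = -50, so g = (2 - (-50))/2 = 52/2 = 26

26


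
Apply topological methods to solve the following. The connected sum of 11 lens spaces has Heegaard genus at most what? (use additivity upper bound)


Heegaard genus satisfies g(A#B) <= g(A) + g(B).
Each lens space has g = 1.
Upper bound: 11 * 1 = 11

11


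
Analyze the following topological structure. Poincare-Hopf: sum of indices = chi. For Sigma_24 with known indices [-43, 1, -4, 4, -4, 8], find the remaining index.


Poincare-Hopf: sum of indices = chi(M).
chi(Sigma_24) = 2 - 2*24 = -46.
Sum of known indices = -38.
x = chi - (sum known) = -46 - (-38) = -8

-8


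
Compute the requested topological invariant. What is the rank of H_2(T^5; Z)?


By the Kunneth formula, b_k(T^n) = C(n,k).
b_2(T^5) = C(5,2).
C(5,2) = 5!/(2!*3!) = 10

10


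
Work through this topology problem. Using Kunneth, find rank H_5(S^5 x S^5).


Each S^d has Poincare polynomial 1 + t^d.
The product S^5 x S^5 has Poincare polynomial prod(1+t^d_i).
Expanding: b_0=1, b_5=2, b_10=1.
b_5 = 2

2


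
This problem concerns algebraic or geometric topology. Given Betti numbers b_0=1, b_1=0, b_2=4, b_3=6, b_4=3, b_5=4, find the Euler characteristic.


chi = sum_k (-1)^k b_k.
= (1) + (0) + (4) + (-6) + (3) + (-4)
= -2

-2


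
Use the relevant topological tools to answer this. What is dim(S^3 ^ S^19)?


S^m ^ S^n = S^{m+n}.
k = 3 + 19 = 22

22


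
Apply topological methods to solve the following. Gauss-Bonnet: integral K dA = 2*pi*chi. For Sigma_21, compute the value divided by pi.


Gauss-Bonnet: integral K dA = 2*pi*chi(M).
chi(Sigma_21) = 2 - 2*21 = -40.
(integral K dA)/pi = 2*chi = 2*(-40) = -80

-80


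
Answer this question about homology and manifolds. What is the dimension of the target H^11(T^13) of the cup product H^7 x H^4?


Cup product: H^p x H^q -> H^{p+q}; here p+q = 7+4 = 11.
rank H^k(T^n) = C(n,k).
C(13,11) = 78

78


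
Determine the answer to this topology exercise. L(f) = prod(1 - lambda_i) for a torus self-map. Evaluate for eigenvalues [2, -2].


For a torus self-map: L(f) = det(I - A) where A acts on H_1.
L(f) = (1-2) * (1--2) = -1 * 3 = -3

-3


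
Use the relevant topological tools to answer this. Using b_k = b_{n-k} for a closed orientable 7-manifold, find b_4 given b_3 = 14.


Poincare duality for closed orientable n-manifolds: b_k = b_{n-k}.
Here n = 7, so b_4 = b_3 = 14

14


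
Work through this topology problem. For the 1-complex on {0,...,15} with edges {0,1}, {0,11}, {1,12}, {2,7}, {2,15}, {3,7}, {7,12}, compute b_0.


Run DFS/union-find over 16 vertices.
V = 16, E = 7.
Number of components = 9

9


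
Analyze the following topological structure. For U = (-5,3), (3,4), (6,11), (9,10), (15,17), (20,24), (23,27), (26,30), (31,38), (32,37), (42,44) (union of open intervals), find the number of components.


Sort and merge overlapping open intervals.
Merged: (-5,3), (3,4), (6,11), (15,17), (20,30), (31,38), (42,44).
Number of components = 7

7


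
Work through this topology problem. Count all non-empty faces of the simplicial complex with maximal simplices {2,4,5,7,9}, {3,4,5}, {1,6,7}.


Each maximal simplex on m vertices has 2^m - 1 nonempty faces.
Take the union (dedupe shared faces).
Total distinct faces = 41

41


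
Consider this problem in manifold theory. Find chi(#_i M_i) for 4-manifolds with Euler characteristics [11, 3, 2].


For n-manifolds: chi(A#B) = chi(A) + chi(B) - chi(S^4).
chi(S^4) = 1 + (-1)^4 = 2.
chi(#) = (sum chi_i) - (3-1)*chi(S^4) = 16 - 2*2 = 12

12


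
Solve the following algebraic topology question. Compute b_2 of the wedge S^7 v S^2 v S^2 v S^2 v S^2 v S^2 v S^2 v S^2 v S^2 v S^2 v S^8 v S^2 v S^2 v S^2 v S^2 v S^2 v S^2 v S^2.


For a wedge of spheres, H_k (k>0) is free on one generator per sphere of dimension k.
Spheres of dimension 2: count = 16.
b_2 = 16

16


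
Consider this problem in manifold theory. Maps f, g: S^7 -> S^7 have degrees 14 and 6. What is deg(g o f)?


Degree is multiplicative under composition: deg(g o f) = deg(g) * deg(f).
= 6 * 14 = 84

84


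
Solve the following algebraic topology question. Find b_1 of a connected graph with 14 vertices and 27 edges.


For a connected graph: rank(pi_1) = b_1 = E - V + 1 = 1 - chi.
chi = V - E = 14 - 27 = -13.
rank = 1 - (-13) = 27 - 14 + 1 = 14

14


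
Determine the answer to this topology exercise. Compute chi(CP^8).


CP^8 has one cell in each even dimension 0, 2, ..., 2*8 (8+1 cells total).
All cells are even-dimensional, so chi = number of cells.
chi = 8 + 1 = 9

9


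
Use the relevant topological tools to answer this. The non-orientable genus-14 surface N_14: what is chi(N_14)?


For a non-orientable closed surface with k crosscaps: chi = 2 - k.
Here k = 14.
chi = 2 - 14 = -12

-12


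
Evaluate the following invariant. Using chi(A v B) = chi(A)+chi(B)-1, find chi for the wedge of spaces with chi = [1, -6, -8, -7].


chi(A v B) = chi(A) + chi(B) - 1 (one point identified).
For 4 spaces: chi = (sum chi_i) - (4 - 1).
sum = -20; chi = -20 - 3 = -23

-23


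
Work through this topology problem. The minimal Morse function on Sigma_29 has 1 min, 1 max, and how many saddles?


A perfect Morse function has m_k = b_k.
For Sigma_29: b_0=1, b_1=2g=58, b_2=1.
Saddles m_1 = 2g = 58

58


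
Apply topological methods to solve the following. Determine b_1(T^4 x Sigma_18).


pi_1(A x B) = pi_1(A) x pi_1(B); rank of abelianization = b_1.
b_1(T^4) = 4, b_1(Sigma_18) = 2*18 = 36.
b_1(product) = 4 + 36 = 40

40


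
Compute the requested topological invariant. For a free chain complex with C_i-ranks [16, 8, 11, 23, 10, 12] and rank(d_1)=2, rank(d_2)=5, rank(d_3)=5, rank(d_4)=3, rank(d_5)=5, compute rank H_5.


rank H_k = rank(ker d_k) - rank(im d_{k+1}).
rank(ker d_5) = rank(C_5) - rank(d_5) = 12 - 5 = 7.
rank(im d_{5+1}) = 0.
rank H_5 = 7 - 0 = 7

7


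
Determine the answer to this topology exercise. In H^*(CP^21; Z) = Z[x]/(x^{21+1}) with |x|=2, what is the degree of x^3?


|x| = 2 in H^*(CP^n).
|x^3| = 3 * |x| = 3 * 2 = 6

6


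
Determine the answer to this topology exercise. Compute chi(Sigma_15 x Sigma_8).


chi(Sigma_15) = 2 - 2*15 = -28
chi(Sigma_8) = 2 - 2*8 = -14
chi(product) = (-28) * (-14) = 392

392


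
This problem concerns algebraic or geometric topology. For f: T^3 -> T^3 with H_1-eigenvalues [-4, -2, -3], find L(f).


For a torus self-map: L(f) = det(I - A) where A acts on H_1.
L(f) = (1--4) * (1--2) * (1--3) = 5 * 3 * 4 = 60

60


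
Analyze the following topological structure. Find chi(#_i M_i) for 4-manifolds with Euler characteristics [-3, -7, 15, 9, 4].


For n-manifolds: chi(A#B) = chi(A) + chi(B) - chi(S^4).
chi(S^4) = 1 + (-1)^4 = 2.
chi(#) = (sum chi_i) - (5-1)*chi(S^4) = 18 - 4*2 = 10

10


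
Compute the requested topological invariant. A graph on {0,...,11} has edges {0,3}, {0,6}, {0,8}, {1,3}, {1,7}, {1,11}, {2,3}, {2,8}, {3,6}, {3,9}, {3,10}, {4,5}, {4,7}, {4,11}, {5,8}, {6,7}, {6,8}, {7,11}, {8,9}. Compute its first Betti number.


b_1 = E - V + (number of components).
E = 19, V = 12, components = 1.
b_1 = 19 - 12 + 1 = 8

8


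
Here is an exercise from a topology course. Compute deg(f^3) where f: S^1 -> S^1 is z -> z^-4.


deg(f) = -4. Degree is multiplicative: deg(f^3) = (deg f)^3.
deg(f^3) = (-4)^3 = -64

-64


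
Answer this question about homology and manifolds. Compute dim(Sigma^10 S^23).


Each suspension raises dimension by 1: Sigma S^n = S^{n+1}.
Sigma^10 S^23 = S^{23+10} = S^33

33


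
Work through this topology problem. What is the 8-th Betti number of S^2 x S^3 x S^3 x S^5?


Each S^d has Poincare polynomial 1 + t^d.
The product S^2 x S^3 x S^3 x S^5 has Poincare polynomial prod(1+t^d_i).
Expanding: b_0=1, b_2=1, b_3=2, b_5=3, b_6=1, b_7=1, b_8=3, b_10=2, b_11=1, b_13=1.
b_8 = 3

3


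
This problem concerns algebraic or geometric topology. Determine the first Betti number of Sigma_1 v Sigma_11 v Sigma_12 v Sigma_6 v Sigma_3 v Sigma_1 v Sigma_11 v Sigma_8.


For a wedge X v Y: reduced H_k(X v Y) = H_k(X) + H_k(Y).
Each Sigma_g contributes b_1 = 2g.
b_1 = 2 + 22 + 24 + 12 + 6 + 2 + 22 + 16 = 106

106


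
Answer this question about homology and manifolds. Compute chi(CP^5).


CP^5 has one cell in each even dimension 0, 2, ..., 2*5 (5+1 cells total).
All cells are even-dimensional, so chi = number of cells.
chi = 5 + 1 = 6

6


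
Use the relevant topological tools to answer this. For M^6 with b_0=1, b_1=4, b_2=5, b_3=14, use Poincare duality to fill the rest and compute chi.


By Poincare duality b_k = b_{6-k}, so full Betti numbers: b_0=1, b_1=4, b_2=5, b_3=14, b_4=5, b_5=4, b_6=1.
chi = sum (-1)^k b_k = -10

-10


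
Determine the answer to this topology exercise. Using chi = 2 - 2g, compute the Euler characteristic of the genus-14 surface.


For a closed orientable surface of genus g: chi = 2 - 2g.
Here g = 14.
chi = 2 - 2*14 = 2 - 28 = -26

-26


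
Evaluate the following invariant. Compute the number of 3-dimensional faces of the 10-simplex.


Delta^10 has 10+1 vertices. A 3-face is a choice of 3+1 vertices.
f_3 = C(10+1, 3+1) = C(11,4) = 330

330


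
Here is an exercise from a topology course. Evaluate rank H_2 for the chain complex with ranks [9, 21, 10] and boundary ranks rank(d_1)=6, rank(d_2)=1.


rank H_k = rank(ker d_k) - rank(im d_{k+1}).
rank(ker d_2) = rank(C_2) - rank(d_2) = 10 - 1 = 9.
rank(im d_{2+1}) = 0.
rank H_2 = 9 - 0 = 9

9


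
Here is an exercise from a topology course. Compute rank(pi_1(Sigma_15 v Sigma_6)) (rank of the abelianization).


For a wedge: H_1(A v B) = H_1(A) + H_1(B).
b_1(Sigma_15) = 30, b_1(Sigma_6) = 12.
b_1 = 30 + 12 = 42

42


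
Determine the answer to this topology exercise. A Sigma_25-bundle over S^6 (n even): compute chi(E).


chi(S^6) = 2 (n even), chi(Sigma_25) = 2 - 2*25 = -48.
chi(E) = 2 * (-48) = -96

-96


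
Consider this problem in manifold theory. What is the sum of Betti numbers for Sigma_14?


For Sigma_14: b_0 = 1, b_1 = 2g = 28, b_2 = 1.
Total = 1 + 28 + 1 = 30

30


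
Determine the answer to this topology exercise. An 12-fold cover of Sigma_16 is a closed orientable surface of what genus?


For an n-sheeted cover: chi(E) = n * chi(B).
chi(Sigma_16) = 2 - 2*16 = -30.
chi(E) = 12 * (-30) = -360.
genus(E) = (2 - chi(E))/2 = (2 - (-360))/2 = 362/2 = 181

181


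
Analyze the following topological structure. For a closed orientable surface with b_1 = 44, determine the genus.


For a closed orientable surface: b_1 = 2g.
44 = 2g
g = 44 / 2 = 22

22


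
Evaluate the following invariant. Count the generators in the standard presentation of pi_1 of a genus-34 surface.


Standard presentation: pi_1(Sigma_g) = <a_1,b_1,...,a_g,b_g | [a_1,b_1]...[a_g,b_g] = 1>.
Number of generators = 2g = 2*34 = 68

68


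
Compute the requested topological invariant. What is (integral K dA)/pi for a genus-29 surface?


Gauss-Bonnet: integral K dA = 2*pi*chi(M).
chi(Sigma_29) = 2 - 2*29 = -56.
(integral K dA)/pi = 2*chi = 2*(-56) = -112

-112


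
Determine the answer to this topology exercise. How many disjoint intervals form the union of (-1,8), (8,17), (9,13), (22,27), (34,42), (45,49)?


Sort and merge overlapping open intervals.
Merged: (-1,8), (8,17), (22,27), (34,42), (45,49).
Number of components = 5

5


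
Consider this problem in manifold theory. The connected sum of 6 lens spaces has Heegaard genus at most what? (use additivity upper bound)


Heegaard genus satisfies g(A#B) <= g(A) + g(B).
Each lens space has g = 1.
Upper bound: 6 * 1 = 6

6


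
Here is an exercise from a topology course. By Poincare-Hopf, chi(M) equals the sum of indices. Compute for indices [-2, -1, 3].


Poincare-Hopf: chi(M) = sum of indices of zeros.
chi = (-2) + (-1) + (3) = 0

0


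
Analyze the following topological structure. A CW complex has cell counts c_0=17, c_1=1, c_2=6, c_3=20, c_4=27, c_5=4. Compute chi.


chi = sum_k (-1)^k c_k.
= (-1)^0*17 + (-1)^1*1 + (-1)^2*6 + (-1)^3*20 + (-1)^4*27 + (-1)^5*4
= (17) + (-1) + (6) + (-20) + (27) + (-4)
= 25

25


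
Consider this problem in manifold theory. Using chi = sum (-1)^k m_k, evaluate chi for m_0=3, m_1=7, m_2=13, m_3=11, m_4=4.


Morse theory: chi(M) = sum_k (-1)^k m_k where m_k = #(index-k critical points).
= (3) + (-7) + (13) + (-11) + (4) = 2

2


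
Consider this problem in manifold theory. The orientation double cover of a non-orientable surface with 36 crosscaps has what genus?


chi(N_36) = 2 - 36 = -34.
Double cover: chi(Sigma_g) = 2 * chi(N_36) = 2*(-34) = -68.
2 - 2g = -68, so g = (2 - (-68))/2 = 70/2 = 35

35


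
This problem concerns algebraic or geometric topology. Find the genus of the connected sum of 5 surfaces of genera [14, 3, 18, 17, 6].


Genus is additive under connected sum of orientable surfaces.
g = 14 + 3 + 18 + 17 + 6 = 58

58


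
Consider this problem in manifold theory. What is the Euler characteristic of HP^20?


HP^20 has one cell in each dimension 0, 4, ..., 4*20 (20+1 cells, all even-dim).
chi = 20 + 1 = 21

21


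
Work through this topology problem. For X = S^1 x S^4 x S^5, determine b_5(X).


Each S^d has Poincare polynomial 1 + t^d.
The product S^1 x S^4 x S^5 has Poincare polynomial prod(1+t^d_i).
Expanding: b_0=1, b_1=1, b_4=1, b_5=2, b_6=1, b_9=1, b_10=1.
b_5 = 2

2


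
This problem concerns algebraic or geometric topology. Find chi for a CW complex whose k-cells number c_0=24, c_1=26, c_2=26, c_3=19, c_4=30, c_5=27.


chi = sum_k (-1)^k c_k.
= (-1)^0*24 + (-1)^1*26 + (-1)^2*26 + (-1)^3*19 + (-1)^4*30 + (-1)^5*27
= (24) + (-26) + (26) + (-19) + (30) + (-27)
= 8

8


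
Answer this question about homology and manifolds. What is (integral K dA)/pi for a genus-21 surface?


Gauss-Bonnet: integral K dA = 2*pi*chi(M).
chi(Sigma_21) = 2 - 2*21 = -40.
(integral K dA)/pi = 2*chi = 2*(-40) = -80

-80


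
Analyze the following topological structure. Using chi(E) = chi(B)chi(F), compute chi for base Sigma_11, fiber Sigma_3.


For a fiber bundle F -> E -> B (with CW structure): chi(E) = chi(B) * chi(F).
chi(Sigma_11) = -20, chi(Sigma_3) = -4.
chi(E) = (-20) * (-4) = 80

80


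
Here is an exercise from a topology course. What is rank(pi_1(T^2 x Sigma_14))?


pi_1(A x B) = pi_1(A) x pi_1(B); rank of abelianization = b_1.
b_1(T^2) = 2, b_1(Sigma_14) = 2*14 = 28.
b_1(product) = 2 + 28 = 30

30


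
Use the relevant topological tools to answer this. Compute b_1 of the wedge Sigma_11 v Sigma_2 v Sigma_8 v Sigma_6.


For a wedge X v Y: reduced H_k(X v Y) = H_k(X) + H_k(Y).
Each Sigma_g contributes b_1 = 2g.
b_1 = 22 + 4 + 16 + 12 = 54

54


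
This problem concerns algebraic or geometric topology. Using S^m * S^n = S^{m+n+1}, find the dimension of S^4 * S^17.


Join of spheres: S^m * S^n = S^{m+n+1}.
dim = 4 + 17 + 1 = 22

22


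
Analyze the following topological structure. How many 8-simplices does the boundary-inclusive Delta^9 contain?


Delta^9 has 9+1 vertices. A 8-face is a choice of 8+1 vertices.
f_8 = C(9+1, 8+1) = C(10,9) = 10

10


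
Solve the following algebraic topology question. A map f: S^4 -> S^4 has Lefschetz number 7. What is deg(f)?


L(f) = 1 + (-1)^4 deg(f) on S^4.
7 = 1 + (-1)^4 * deg(f)
(-1)^4 * deg(f) = 6
deg(f) = 6

6


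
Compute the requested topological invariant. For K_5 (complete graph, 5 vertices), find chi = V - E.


K_5: V = 5, E = C(5,2) = 10.
chi = V - E = 5 - 10 = -5

-5


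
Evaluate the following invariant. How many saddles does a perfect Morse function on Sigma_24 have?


A perfect Morse function has m_k = b_k.
For Sigma_24: b_0=1, b_1=2g=48, b_2=1.
Saddles m_1 = 2g = 48

48


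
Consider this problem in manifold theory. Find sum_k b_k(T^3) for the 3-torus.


b_k(T^3) = C(3,k), so the sum over k is sum_k C(3,k) = 2^3.
Total = 2^3 = 8

8


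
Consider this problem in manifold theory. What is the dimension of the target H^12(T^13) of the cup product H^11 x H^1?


Cup product: H^p x H^q -> H^{p+q}; here p+q = 11+1 = 12.
rank H^k(T^n) = C(n,k).
C(13,12) = 13

13


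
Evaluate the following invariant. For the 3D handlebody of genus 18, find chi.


A genus-g handlebody deformation retracts to a wedge of g circles.
chi(vee_g S^1) = 1 - g.
chi(H_18) = 1 - 18 = -17

-17


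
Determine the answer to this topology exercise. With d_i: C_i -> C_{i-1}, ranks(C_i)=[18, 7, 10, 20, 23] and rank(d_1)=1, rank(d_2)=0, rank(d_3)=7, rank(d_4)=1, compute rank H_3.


rank H_k = rank(ker d_k) - rank(im d_{k+1}).
rank(ker d_3) = rank(C_3) - rank(d_3) = 20 - 7 = 13.
rank(im d_{3+1}) = 1.
rank H_3 = 13 - 1 = 12

12


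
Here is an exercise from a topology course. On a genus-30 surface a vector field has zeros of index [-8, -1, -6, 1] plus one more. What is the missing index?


Poincare-Hopf: sum of indices = chi(M).
chi(Sigma_30) = 2 - 2*30 = -58.
Sum of known indices = -14.
x = chi - (sum known) = -58 - (-14) = -44

-44


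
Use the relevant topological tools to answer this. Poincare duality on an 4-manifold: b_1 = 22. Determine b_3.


Poincare duality for closed orientable n-manifolds: b_k = b_{n-k}.
Here n = 4, so b_3 = b_1 = 22

22


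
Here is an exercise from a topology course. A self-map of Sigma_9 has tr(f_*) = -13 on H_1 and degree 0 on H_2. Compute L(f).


L(f) = tr(f_0*) - tr(f_1*) + tr(f_2*).
= 1 - (-13) + (0)
= 14

14


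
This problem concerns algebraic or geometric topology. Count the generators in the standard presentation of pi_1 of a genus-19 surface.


Standard presentation: pi_1(Sigma_g) = <a_1,b_1,...,a_g,b_g | [a_1,b_1]...[a_g,b_g] = 1>.
Number of generators = 2g = 2*19 = 38

38


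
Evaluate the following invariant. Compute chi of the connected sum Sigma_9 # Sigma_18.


chi(Sigma_9) = 2 - 2*9 = -16
chi(Sigma_18) = 2 - 2*18 = -34
For surfaces: chi(A#B) = chi(A) + chi(B) - 2.
chi = -16 + -34 - 2 = -52

-52


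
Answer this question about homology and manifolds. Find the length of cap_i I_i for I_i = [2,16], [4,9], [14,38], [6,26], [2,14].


Intersection = [max(a_i), min(b_i)] = [14, 9].
Since 14 > 9, the intersection is empty.
Length = 0

0


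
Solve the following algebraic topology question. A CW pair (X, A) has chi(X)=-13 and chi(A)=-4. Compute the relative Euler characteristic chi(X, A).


Relative Euler characteristic: chi(X, A) = chi(X) - chi(A).
= -13 - (-4) = -9

-9


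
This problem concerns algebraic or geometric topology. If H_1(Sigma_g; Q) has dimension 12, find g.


For a closed orientable surface: b_1 = 2g.
12 = 2g
g = 12 / 2 = 6

6


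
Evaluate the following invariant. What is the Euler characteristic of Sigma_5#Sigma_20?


chi(Sigma_5) = 2 - 2*5 = -8
chi(Sigma_20) = 2 - 2*20 = -38
For surfaces: chi(A#B) = chi(A) + chi(B) - 2.
chi = -8 + -38 - 2 = -48

-48


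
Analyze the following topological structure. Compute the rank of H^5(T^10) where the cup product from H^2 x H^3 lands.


Cup product: H^p x H^q -> H^{p+q}; here p+q = 2+3 = 5.
rank H^k(T^n) = C(n,k).
C(10,5) = 252

252


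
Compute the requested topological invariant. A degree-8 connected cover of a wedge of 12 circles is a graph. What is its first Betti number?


Nielsen-Schreier: an index-n subgroup of F_r is free of rank 1 + n(r-1).
Equivalently: chi(cover) = n*chi(base); chi(vee_r S^1) = 1 - 12 = -11.
chi(E) = 8*(-11) = -88; rank = 1 - chi(E) = 1 - (-88) = 89.
rank = 1 + 8*(12-1) = 1 + 88 = 89

89
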